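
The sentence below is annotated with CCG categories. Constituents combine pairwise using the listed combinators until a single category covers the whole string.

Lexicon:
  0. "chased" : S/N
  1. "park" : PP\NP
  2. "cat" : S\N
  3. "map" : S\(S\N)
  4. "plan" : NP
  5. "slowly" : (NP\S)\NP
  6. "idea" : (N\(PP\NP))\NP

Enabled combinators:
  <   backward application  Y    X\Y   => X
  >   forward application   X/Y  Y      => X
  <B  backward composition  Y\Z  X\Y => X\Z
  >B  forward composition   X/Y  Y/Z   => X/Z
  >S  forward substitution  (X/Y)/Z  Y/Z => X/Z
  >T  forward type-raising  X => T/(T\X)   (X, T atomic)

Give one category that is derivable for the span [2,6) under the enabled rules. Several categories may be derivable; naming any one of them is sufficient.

NP

[0,7] S   >
  [0,1] "chased" : S/N
  [1,7] N   <
    [1,2] "park" : PP\NP
    [2,7] N\(PP\NP)   <
      [2,6] NP   <
        [2,4] S   <
          [2,3] "cat" : S\N
          [3,4] "map" : S\(S\N)
        [4,6] NP\S   <
          [4,5] "plan" : NP
          [5,6] "slowly" : (NP\S)\NP
      [6,7] "idea" : (N\(PP\NP))\NP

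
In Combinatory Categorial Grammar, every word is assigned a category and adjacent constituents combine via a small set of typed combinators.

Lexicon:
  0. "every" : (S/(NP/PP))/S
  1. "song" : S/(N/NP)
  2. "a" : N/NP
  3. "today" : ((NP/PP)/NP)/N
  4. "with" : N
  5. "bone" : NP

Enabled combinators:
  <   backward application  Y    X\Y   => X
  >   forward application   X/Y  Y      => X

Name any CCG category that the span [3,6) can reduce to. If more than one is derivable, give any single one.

NP/PP

[0,6] S   >
  [0,3] S/(NP/PP)   >
    [0,1] "every" : (S/(NP/PP))/S
    [1,3] S   >
      [1,2] "song" : S/(N/NP)
      [2,3] "a" : N/NP
  [3,6] NP/PP   >
    [3,5] (NP/PP)/NP   >
      [3,4] "today" : ((NP/PP)/NP)/N
      [4,5] "with" : N
    [5,6] "bone" : NP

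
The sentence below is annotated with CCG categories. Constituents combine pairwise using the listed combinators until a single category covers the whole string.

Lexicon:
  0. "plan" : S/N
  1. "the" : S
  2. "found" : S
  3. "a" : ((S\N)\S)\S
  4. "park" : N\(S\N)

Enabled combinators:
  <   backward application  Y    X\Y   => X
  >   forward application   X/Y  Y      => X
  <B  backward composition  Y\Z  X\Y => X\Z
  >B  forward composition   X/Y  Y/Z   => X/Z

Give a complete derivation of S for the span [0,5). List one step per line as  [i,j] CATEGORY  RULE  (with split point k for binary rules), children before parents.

[0,1] S/N  lex  "plan"
[1,2] S  lex  "the"
[2,3] S  lex  "found"
[3,4] ((S\N)\S)\S  lex  "a"
[2,4] (S\N)\S  <  k=3
[1,4] S\N  <  k=2
[4,5] N\(S\N)  lex  "park"
[1,5] N  <  k=4
[0,5] S  >  k=1

[0,5] S   >
  [0,1] "plan" : S/N
  [1,5] N   <
    [1,4] S\N   <
      [1,2] "the" : S
      [2,4] (S\N)\S   <
        [2,3] "found" : S
        [3,4] "a" : ((S\N)\S)\S
    [4,5] "park" : N\(S\N)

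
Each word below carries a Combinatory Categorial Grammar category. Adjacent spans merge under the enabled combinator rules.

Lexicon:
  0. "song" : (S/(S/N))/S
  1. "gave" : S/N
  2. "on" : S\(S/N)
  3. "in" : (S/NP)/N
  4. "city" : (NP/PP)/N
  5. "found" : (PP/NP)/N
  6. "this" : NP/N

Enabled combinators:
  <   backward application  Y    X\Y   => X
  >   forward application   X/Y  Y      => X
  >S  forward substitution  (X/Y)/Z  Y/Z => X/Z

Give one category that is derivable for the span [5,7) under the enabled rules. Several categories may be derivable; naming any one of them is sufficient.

PP/N

[0,7] S   >
  [0,3] S/(S/N)   >
    [0,1] "song" : (S/(S/N))/S
    [1,3] S   <
      [1,2] "gave" : S/N
      [2,3] "on" : S\(S/N)
  [3,7] S/N   >S
    [3,4] "in" : (S/NP)/N
    [4,7] NP/N   >S
      [4,5] "city" : (NP/PP)/N
      [5,7] PP/N   >S
        [5,6] "found" : (PP/NP)/N
        [6,7] "this" : NP/N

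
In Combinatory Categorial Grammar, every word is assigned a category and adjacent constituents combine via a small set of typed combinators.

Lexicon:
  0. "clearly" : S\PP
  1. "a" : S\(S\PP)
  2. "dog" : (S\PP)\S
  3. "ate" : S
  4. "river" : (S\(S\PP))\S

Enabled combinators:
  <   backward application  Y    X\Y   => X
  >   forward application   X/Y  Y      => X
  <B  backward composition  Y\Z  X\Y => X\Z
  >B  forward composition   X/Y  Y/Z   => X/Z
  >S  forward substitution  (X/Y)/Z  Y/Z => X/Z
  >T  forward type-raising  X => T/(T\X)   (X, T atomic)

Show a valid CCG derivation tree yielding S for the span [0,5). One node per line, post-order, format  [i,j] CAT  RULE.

[0,1] S\PP  lex  "clearly"
[1,2] S\(S\PP)  lex  "a"
[0,2] S  <  k=1
[2,3] (S\PP)\S  lex  "dog"
[0,3] S\PP  <  k=2
[3,4] S  lex  "ate"
[4,5] (S\(S\PP))\S  lex  "river"
[3,5] S\(S\PP)  <  k=4
[0,5] S  <  k=3

[0,5] S   <
  [0,3] S\PP   <
    [0,2] S   <
      [0,1] "clearly" : S\PP
      [1,2] "a" : S\(S\PP)
    [2,3] "dog" : (S\PP)\S
  [3,5] S\(S\PP)   <
    [3,4] "ate" : S
    [4,5] "river" : (S\(S\PP))\S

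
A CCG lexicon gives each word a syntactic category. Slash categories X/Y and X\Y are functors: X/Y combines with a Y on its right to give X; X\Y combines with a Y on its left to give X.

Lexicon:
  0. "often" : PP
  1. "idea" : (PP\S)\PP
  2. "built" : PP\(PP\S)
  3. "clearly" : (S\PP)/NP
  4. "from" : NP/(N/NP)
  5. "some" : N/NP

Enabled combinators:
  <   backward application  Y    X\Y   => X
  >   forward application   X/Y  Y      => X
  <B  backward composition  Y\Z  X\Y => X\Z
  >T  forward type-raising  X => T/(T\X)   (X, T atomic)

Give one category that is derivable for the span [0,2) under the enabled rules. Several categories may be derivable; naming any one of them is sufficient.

PP\S

[0,6] S   <
  [0,3] PP   <
    [0,2] PP\S   <
      [0,1] "often" : PP
      [1,2] "idea" : (PP\S)\PP
    [2,3] "built" : PP\(PP\S)
  [3,6] S\PP   >
    [3,4] "clearly" : (S\PP)/NP
    [4,6] NP   >
      [4,5] "from" : NP/(N/NP)
      [5,6] "some" : N/NP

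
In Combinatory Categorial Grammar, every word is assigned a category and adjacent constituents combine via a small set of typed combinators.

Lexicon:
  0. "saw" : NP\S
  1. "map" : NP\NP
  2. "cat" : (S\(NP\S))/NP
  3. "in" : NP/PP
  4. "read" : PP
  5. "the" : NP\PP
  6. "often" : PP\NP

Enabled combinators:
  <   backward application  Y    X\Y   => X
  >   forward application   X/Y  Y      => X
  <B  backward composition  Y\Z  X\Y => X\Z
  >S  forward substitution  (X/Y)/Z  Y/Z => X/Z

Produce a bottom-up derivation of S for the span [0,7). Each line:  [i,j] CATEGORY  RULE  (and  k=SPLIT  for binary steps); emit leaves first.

[0,7] S   <
  [0,2] NP\S   <B
    [0,1] "saw" : NP\S
    [1,2] "map" : NP\NP
  [2,7] S\(NP\S)   >
    [2,3] "cat" : (S\(NP\S))/NP
    [3,7] NP   >
      [3,4] "in" : NP/PP
      [4,7] PP   <
        [4,6] NP   <
          [4,5] "read" : PP
          [5,6] "the" : NP\PP
        [6,7] "often" : PP\NP

[0,1] NP\S  lex  "saw"
[1,2] NP\NP  lex  "map"
[0,2] NP\S  <B  k=1
[2,3] (S\(NP\S))/NP  lex  "cat"
[3,4] NP/PP  lex  "in"
[4,5] PP  lex  "read"
[5,6] NP\PP  lex  "the"
[4,6] NP  <  k=5
[6,7] PP\NP  lex  "often"
[4,7] PP  <  k=6
[3,7] NP  >  k=4
[2,7] S\(NP\S)  >  k=3
[0,7] S  <  k=2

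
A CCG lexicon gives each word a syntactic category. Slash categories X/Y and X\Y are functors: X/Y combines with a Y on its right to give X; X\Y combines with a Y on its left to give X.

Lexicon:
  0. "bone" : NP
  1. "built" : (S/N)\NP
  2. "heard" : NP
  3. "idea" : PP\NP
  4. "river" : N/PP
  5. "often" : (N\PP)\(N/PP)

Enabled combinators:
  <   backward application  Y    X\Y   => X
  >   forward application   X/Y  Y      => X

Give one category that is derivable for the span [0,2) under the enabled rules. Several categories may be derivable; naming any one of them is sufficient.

[0,6] S   >
  [0,2] S/N   <
    [0,1] "bone" : NP
    [1,2] "built" : (S/N)\NP
  [2,6] N   <
    [2,4] PP   <
      [2,3] "heard" : NP
      [3,4] "idea" : PP\NP
    [4,6] N\PP   <
      [4,5] "river" : N/PP
      [5,6] "often" : (N\PP)\(N/PP)

S/N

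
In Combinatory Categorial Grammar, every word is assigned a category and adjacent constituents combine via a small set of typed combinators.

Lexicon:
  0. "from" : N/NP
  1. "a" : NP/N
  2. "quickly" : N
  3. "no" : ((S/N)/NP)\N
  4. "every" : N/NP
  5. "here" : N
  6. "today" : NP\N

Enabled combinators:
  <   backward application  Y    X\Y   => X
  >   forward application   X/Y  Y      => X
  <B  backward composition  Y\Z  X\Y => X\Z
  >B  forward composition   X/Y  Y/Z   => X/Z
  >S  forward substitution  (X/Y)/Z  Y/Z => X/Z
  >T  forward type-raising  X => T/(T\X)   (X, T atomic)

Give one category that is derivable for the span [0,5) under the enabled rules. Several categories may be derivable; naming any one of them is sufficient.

S/NP

[0,7] S   >
  [0,5] S/NP   >S
    [0,4] (S/N)/NP   <
      [0,3] N   >
        [0,1] "from" : N/NP
        [1,3] NP   >
          [1,2] "a" : NP/N
          [2,3] "quickly" : N
      [3,4] "no" : ((S/N)/NP)\N
    [4,5] "every" : N/NP
  [5,7] NP   <
    [5,6] "here" : N
    [6,7] "today" : NP\N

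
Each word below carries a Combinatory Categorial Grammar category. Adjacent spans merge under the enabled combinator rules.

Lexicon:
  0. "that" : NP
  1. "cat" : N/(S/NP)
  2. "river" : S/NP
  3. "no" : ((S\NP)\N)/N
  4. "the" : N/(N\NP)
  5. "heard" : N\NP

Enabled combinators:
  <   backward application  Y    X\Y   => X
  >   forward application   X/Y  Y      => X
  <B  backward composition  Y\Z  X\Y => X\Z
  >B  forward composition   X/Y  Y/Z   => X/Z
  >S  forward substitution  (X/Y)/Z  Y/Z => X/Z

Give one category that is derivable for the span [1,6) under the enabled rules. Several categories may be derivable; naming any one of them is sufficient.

[0,6] S   <
  [0,1] "that" : NP
  [1,6] S\NP   <
    [1,3] N   >
      [1,2] "cat" : N/(S/NP)
      [2,3] "river" : S/NP
    [3,6] (S\NP)\N   >
      [3,4] "no" : ((S\NP)\N)/N
      [4,6] N   >
        [4,5] "the" : N/(N\NP)
        [5,6] "heard" : N\NP

S\NP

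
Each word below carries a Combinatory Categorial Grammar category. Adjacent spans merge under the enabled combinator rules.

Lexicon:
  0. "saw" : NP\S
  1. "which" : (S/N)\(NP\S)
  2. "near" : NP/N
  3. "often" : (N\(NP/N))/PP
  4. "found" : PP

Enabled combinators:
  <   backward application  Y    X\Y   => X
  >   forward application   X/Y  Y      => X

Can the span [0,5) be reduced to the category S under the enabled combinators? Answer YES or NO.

YES

[0,5] S   >
  [0,2] S/N   <
    [0,1] "saw" : NP\S
    [1,2] "which" : (S/N)\(NP\S)
  [2,5] N   <
    [2,3] "near" : NP/N
    [3,5] N\(NP/N)   >
      [3,4] "often" : (N\(NP/N))/PP
      [4,5] "found" : PP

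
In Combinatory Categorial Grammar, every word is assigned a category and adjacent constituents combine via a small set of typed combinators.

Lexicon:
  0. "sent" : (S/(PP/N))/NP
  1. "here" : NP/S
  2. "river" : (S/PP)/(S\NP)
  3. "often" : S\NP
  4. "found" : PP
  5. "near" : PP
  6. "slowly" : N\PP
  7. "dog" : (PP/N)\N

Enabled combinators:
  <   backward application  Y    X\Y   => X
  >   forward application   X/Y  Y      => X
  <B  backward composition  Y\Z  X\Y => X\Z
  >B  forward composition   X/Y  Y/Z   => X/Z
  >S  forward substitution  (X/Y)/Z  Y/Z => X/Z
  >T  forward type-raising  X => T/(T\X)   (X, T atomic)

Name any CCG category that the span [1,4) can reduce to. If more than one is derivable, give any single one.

[0,8] S   >
  [0,5] S/(PP/N)   >
    [0,1] "sent" : (S/(PP/N))/NP
    [1,5] NP   >
      [1,4] NP/PP   >B
        [1,2] "here" : NP/S
        [2,4] S/PP   >
          [2,3] "river" : (S/PP)/(S\NP)
          [3,4] "often" : S\NP
      [4,5] "found" : PP
  [5,8] PP/N   <
    [5,7] N   <
      [5,6] "near" : PP
      [6,7] "slowly" : N\PP
    [7,8] "dog" : (PP/N)\N

NP/PP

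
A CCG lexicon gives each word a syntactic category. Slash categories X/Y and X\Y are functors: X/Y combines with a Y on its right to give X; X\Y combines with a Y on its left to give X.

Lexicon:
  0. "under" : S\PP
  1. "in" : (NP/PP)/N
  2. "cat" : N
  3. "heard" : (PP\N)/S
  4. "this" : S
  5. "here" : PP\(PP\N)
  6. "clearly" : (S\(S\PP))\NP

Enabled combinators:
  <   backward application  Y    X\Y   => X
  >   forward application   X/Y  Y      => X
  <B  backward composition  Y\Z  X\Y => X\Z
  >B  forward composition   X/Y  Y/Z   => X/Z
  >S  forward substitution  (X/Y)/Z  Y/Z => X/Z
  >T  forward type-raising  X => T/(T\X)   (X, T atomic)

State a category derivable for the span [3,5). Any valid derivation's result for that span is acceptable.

[0,7] S   <
  [0,1] "under" : S\PP
  [1,7] S\(S\PP)   <
    [1,6] NP   >
      [1,3] NP/PP   >
        [1,2] "in" : (NP/PP)/N
        [2,3] "cat" : N
      [3,6] PP   <
        [3,5] PP\N   >
          [3,4] "heard" : (PP\N)/S
          [4,5] "this" : S
        [5,6] "here" : PP\(PP\N)
    [6,7] "clearly" : (S\(S\PP))\NP

PP\N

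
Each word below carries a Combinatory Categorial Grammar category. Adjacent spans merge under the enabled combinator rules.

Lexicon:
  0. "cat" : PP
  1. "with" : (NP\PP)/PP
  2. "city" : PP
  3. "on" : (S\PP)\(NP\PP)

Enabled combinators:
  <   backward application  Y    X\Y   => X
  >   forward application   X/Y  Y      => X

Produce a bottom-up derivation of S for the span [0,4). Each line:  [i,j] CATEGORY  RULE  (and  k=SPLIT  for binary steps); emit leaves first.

[0,1] PP  lex  "cat"
[1,2] (NP\PP)/PP  lex  "with"
[2,3] PP  lex  "city"
[1,3] NP\PP  >  k=2
[3,4] (S\PP)\(NP\PP)  lex  "on"
[1,4] S\PP  <  k=3
[0,4] S  <  k=1

[0,4] S   <
  [0,1] "cat" : PP
  [1,4] S\PP   <
    [1,3] NP\PP   >
      [1,2] "with" : (NP\PP)/PP
      [2,3] "city" : PP
    [3,4] "on" : (S\PP)\(NP\PP)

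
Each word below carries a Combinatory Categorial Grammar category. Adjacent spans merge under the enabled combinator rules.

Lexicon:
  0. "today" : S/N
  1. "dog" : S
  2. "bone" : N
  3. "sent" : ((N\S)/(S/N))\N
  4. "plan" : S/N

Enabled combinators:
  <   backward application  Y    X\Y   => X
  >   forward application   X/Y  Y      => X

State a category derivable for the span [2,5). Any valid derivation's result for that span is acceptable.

[0,5] S   >
  [0,1] "today" : S/N
  [1,5] N   <
    [1,2] "dog" : S
    [2,5] N\S   >
      [2,4] (N\S)/(S/N)   <
        [2,3] "bone" : N
        [3,4] "sent" : ((N\S)/(S/N))\N
      [4,5] "plan" : S/N

N\S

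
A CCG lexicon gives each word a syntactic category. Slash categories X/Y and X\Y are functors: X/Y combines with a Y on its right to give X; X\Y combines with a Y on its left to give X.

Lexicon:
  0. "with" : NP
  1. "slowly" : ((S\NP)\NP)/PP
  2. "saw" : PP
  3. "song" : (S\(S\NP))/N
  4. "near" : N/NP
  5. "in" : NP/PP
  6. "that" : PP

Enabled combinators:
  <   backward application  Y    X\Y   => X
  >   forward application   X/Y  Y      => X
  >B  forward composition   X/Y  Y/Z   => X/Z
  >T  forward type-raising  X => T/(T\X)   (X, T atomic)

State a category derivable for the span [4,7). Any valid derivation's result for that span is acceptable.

[0,7] S   <
  [0,3] S\NP   <
    [0,1] "with" : NP
    [1,3] (S\NP)\NP   >
      [1,2] "slowly" : ((S\NP)\NP)/PP
      [2,3] "saw" : PP
  [3,7] S\(S\NP)   >
    [3,4] "song" : (S\(S\NP))/N
    [4,7] N   >
      [4,5] "near" : N/NP
      [5,7] NP   >
        [5,6] "in" : NP/PP
        [6,7] "that" : PP

N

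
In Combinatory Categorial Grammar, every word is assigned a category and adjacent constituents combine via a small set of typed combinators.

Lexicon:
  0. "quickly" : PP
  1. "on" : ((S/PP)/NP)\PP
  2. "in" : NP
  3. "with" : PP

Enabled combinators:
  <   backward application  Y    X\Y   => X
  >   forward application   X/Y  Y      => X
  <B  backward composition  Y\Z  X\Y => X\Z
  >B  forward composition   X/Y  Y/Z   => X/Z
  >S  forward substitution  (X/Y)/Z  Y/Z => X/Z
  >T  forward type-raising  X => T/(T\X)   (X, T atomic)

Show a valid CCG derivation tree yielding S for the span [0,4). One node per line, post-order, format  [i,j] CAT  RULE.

[0,1] PP  lex  "quickly"
[1,2] ((S/PP)/NP)\PP  lex  "on"
[0,2] (S/PP)/NP  <  k=1
[2,3] NP  lex  "in"
[0,3] S/PP  >  k=2
[3,4] PP  lex  "with"
[0,4] S  >  k=3

[0,4] S   >
  [0,3] S/PP   >
    [0,2] (S/PP)/NP   <
      [0,1] "quickly" : PP
      [1,2] "on" : ((S/PP)/NP)\PP
    [2,3] "in" : NP
  [3,4] "with" : PP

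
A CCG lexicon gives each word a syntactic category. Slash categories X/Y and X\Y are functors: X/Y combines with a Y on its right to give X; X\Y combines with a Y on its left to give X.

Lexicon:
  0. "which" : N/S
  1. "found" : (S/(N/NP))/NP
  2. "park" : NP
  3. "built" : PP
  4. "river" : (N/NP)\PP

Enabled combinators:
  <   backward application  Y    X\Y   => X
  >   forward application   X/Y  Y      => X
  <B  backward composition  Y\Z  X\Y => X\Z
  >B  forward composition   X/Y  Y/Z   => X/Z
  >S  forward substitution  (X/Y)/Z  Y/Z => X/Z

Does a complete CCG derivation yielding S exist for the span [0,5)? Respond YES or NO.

NO

N/S (S/(N/NP))/NP NP PP (N/NP)\PP
CKY chart[0,5] = {N}; S ∉ chart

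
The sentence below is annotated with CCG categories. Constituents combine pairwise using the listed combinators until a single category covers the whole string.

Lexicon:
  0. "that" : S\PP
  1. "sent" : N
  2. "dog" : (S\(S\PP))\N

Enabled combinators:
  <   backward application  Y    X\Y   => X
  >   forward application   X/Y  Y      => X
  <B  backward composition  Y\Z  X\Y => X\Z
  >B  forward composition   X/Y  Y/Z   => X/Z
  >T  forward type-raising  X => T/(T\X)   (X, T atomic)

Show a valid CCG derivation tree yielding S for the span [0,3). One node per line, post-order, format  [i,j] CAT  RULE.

[0,1] S\PP  lex  "that"
[1,2] N  lex  "sent"
[2,3] (S\(S\PP))\N  lex  "dog"
[1,3] S\(S\PP)  <  k=2
[0,3] S  <  k=1

[0,3] S   <
  [0,1] "that" : S\PP
  [1,3] S\(S\PP)   <
    [1,2] "sent" : N
    [2,3] "dog" : (S\(S\PP))\N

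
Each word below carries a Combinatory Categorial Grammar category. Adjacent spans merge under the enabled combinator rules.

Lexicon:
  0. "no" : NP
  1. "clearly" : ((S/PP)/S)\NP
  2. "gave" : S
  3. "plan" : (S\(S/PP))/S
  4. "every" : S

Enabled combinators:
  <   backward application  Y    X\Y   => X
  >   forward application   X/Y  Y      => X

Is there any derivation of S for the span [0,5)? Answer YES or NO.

YES

[0,5] S   <
  [0,3] S/PP   >
    [0,2] (S/PP)/S   <
      [0,1] "no" : NP
      [1,2] "clearly" : ((S/PP)/S)\NP
    [2,3] "gave" : S
  [3,5] S\(S/PP)   >
    [3,4] "plan" : (S\(S/PP))/S
    [4,5] "every" : S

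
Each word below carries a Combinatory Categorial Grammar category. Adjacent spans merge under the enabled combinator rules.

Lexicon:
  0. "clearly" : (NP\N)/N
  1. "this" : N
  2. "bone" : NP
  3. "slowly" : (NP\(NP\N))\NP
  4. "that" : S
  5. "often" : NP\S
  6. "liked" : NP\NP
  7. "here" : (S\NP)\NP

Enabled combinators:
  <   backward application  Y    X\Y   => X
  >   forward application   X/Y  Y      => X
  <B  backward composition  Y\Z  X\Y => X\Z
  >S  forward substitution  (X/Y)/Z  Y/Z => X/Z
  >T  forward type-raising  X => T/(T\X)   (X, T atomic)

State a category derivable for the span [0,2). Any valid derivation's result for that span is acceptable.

[0,8] S   <
  [0,4] NP   <
    [0,2] NP\N   >
      [0,1] "clearly" : (NP\N)/N
      [1,2] "this" : N
    [2,4] NP\(NP\N)   <
      [2,3] "bone" : NP
      [3,4] "slowly" : (NP\(NP\N))\NP
  [4,8] S\NP   <
    [4,7] NP   <
      [4,5] "that" : S
      [5,7] NP\S   <B
        [5,6] "often" : NP\S
        [6,7] "liked" : NP\NP
    [7,8] "here" : (S\NP)\NP

NP\N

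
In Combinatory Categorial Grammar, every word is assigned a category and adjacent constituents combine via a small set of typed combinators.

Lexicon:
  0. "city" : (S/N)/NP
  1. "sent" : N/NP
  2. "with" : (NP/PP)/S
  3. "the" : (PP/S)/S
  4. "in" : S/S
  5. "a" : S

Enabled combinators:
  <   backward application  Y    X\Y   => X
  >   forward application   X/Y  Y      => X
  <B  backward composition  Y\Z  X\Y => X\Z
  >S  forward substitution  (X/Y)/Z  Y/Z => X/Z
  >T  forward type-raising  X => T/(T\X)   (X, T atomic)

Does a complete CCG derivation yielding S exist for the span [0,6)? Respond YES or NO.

[0,6] S   >
  [0,2] S/NP   >S
    [0,1] "city" : (S/N)/NP
    [1,2] "sent" : N/NP
  [2,6] NP   >
    [2,5] NP/S   >S
      [2,3] "with" : (NP/PP)/S
      [3,5] PP/S   >S
        [3,4] "the" : (PP/S)/S
        [4,5] "in" : S/S
    [5,6] "a" : S

YES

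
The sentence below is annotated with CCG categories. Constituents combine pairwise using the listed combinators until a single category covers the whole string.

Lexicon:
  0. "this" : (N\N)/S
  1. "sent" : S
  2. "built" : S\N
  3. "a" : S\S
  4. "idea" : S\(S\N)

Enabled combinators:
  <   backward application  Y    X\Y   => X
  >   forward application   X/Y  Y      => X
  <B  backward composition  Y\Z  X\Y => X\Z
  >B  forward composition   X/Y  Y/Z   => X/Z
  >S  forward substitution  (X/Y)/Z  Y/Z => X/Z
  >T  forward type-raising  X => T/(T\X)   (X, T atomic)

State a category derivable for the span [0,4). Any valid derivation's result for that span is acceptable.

S\N

[0,5] S   <
  [0,4] S\N   <B
    [0,2] N\N   >
      [0,1] "this" : (N\N)/S
      [1,2] "sent" : S
    [2,4] S\N   <B
      [2,3] "built" : S\N
      [3,4] "a" : S\S
  [4,5] "idea" : S\(S\N)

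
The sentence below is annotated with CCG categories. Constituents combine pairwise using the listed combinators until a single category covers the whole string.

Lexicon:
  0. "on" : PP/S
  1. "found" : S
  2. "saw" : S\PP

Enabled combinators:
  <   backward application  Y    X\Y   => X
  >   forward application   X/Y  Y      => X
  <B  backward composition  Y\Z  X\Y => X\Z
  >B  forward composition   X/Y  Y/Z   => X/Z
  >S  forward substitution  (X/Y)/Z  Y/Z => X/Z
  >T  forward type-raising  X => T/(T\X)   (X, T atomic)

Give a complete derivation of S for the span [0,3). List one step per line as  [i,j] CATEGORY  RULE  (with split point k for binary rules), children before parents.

[0,1] PP/S  lex  "on"
[1,2] S  lex  "found"
[0,2] PP  >  k=1
[2,3] S\PP  lex  "saw"
[0,3] S  <  k=2

[0,3] S   <
  [0,2] PP   >
    [0,1] "on" : PP/S
    [1,2] "found" : S
  [2,3] "saw" : S\PP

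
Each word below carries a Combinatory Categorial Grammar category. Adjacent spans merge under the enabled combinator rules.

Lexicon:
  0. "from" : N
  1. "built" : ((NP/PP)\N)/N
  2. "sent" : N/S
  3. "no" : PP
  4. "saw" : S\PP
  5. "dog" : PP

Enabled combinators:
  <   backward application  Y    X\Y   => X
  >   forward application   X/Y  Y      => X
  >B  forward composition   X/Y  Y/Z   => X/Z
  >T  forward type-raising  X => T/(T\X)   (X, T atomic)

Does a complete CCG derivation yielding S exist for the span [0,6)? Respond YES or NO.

N ((NP/PP)\N)/N N/S PP S\PP PP
CKY chart[0,6] = {N/(N\NP), NP, NP/(NP\NP), NP/(PP\PP), PP/(PP\NP), S/(S\NP)}; S ∉ chart

NO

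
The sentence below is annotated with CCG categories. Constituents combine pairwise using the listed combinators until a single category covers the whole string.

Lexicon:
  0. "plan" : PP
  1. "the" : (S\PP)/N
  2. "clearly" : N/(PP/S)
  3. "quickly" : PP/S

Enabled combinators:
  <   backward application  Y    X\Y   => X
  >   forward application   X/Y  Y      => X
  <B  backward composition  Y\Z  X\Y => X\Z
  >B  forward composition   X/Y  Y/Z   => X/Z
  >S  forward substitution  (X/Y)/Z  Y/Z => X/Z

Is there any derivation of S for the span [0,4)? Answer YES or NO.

YES

[0,4] S   <
  [0,1] "plan" : PP
  [1,4] S\PP   >
    [1,2] "the" : (S\PP)/N
    [2,4] N   >
      [2,3] "clearly" : N/(PP/S)
      [3,4] "quickly" : PP/S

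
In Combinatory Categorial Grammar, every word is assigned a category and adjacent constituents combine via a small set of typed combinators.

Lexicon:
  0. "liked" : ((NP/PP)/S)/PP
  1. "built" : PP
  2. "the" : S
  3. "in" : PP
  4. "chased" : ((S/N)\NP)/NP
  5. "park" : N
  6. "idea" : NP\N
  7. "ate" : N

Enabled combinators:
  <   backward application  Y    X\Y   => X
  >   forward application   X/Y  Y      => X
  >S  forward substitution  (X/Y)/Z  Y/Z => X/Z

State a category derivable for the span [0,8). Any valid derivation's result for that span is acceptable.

S

[0,8] S   >
  [0,7] S/N   <
    [0,4] NP   >
      [0,3] NP/PP   >
        [0,2] (NP/PP)/S   >
          [0,1] "liked" : ((NP/PP)/S)/PP
          [1,2] "built" : PP
        [2,3] "the" : S
      [3,4] "in" : PP
    [4,7] (S/N)\NP   >
      [4,5] "chased" : ((S/N)\NP)/NP
      [5,7] NP   <
        [5,6] "park" : N
        [6,7] "idea" : NP\N
  [7,8] "ate" : N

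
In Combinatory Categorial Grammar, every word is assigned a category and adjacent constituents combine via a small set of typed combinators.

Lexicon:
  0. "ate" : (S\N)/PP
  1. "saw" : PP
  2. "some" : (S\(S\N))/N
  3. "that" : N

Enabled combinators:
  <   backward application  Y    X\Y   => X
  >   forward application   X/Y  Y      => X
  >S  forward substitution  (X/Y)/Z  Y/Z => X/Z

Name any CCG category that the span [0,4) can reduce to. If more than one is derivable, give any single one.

[0,4] S   <
  [0,2] S\N   >
    [0,1] "ate" : (S\N)/PP
    [1,2] "saw" : PP
  [2,4] S\(S\N)   >
    [2,3] "some" : (S\(S\N))/N
    [3,4] "that" : N

S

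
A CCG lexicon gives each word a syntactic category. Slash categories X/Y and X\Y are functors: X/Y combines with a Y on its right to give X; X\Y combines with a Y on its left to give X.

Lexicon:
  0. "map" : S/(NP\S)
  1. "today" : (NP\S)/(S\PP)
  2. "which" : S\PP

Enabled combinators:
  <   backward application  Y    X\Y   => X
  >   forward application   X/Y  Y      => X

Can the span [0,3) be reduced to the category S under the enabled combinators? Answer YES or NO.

[0,3] S   >
  [0,1] "map" : S/(NP\S)
  [1,3] NP\S   >
    [1,2] "today" : (NP\S)/(S\PP)
    [2,3] "which" : S\PP

YES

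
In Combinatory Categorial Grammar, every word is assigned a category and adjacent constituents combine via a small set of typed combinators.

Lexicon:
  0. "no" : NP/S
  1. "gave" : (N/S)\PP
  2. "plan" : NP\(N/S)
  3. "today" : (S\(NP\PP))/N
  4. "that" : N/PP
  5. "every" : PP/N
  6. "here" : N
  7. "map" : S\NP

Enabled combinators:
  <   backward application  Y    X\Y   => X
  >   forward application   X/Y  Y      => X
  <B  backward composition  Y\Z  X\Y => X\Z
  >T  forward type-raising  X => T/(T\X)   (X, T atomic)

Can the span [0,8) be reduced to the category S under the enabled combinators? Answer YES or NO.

[0,8] S   <
  [0,7] NP   >
    [0,1] "no" : NP/S
    [1,7] S   <
      [1,3] NP\PP   <B
        [1,2] "gave" : (N/S)\PP
        [2,3] "plan" : NP\(N/S)
      [3,7] S\(NP\PP)   >
        [3,4] "today" : (S\(NP\PP))/N
        [4,7] N   >
          [4,5] "that" : N/PP
          [5,7] PP   >
            [5,6] "every" : PP/N
            [6,7] "here" : N
  [7,8] "map" : S\NP

YES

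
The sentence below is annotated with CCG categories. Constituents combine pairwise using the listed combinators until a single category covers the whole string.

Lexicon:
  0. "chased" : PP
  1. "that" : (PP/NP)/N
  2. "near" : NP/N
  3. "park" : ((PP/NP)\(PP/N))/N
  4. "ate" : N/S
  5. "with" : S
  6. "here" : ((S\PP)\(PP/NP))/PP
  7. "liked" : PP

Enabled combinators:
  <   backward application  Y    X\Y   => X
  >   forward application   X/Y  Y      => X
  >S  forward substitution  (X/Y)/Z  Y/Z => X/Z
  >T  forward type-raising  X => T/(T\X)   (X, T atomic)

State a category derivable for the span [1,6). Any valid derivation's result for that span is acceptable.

PP/NP

[0,8] S   <
  [0,1] "chased" : PP
  [1,8] S\PP   <
    [1,6] PP/NP   <
      [1,3] PP/N   >S
        [1,2] "that" : (PP/NP)/N
        [2,3] "near" : NP/N
      [3,6] (PP/NP)\(PP/N)   >
        [3,4] "park" : ((PP/NP)\(PP/N))/N
        [4,6] N   >
          [4,5] "ate" : N/S
          [5,6] "with" : S
    [6,8] (S\PP)\(PP/NP)   >
      [6,7] "here" : ((S\PP)\(PP/NP))/PP
      [7,8] "liked" : PP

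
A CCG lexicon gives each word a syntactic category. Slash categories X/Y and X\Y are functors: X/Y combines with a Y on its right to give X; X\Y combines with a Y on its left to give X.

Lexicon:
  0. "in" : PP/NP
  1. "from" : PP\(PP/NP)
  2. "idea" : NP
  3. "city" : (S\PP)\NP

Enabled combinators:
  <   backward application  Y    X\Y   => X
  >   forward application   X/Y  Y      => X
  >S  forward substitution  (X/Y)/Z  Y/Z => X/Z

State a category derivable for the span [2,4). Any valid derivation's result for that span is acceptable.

[0,4] S   <
  [0,2] PP   <
    [0,1] "in" : PP/NP
    [1,2] "from" : PP\(PP/NP)
  [2,4] S\PP   <
    [2,3] "idea" : NP
    [3,4] "city" : (S\PP)\NP

S\PP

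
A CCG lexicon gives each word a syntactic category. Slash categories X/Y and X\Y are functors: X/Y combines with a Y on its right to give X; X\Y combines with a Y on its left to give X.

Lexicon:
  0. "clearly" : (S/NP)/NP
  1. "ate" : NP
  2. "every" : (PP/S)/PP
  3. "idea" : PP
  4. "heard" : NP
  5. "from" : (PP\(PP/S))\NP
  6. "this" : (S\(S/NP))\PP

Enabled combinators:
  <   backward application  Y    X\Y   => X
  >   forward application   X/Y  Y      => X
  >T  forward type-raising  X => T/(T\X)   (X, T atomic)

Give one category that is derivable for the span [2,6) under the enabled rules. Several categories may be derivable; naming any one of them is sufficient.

[0,7] S   <
  [0,2] S/NP   >
    [0,1] "clearly" : (S/NP)/NP
    [1,2] "ate" : NP
  [2,7] S\(S/NP)   <
    [2,6] PP   <
      [2,4] PP/S   >
        [2,3] "every" : (PP/S)/PP
        [3,4] "idea" : PP
      [4,6] PP\(PP/S)   <
        [4,5] "heard" : NP
        [5,6] "from" : (PP\(PP/S))\NP
    [6,7] "this" : (S\(S/NP))\PP

PP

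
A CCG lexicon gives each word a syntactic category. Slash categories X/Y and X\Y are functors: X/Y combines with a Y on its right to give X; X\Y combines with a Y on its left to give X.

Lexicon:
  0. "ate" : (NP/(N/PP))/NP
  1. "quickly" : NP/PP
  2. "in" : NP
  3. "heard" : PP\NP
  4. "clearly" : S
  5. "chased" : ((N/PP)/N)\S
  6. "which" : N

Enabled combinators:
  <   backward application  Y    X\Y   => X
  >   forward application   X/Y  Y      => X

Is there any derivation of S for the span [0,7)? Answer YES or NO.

NO

(NP/(N/PP))/NP NP/PP NP PP\NP S ((N/PP)/N)\S N
CKY chart[0,7] = {NP}; S ∉ chart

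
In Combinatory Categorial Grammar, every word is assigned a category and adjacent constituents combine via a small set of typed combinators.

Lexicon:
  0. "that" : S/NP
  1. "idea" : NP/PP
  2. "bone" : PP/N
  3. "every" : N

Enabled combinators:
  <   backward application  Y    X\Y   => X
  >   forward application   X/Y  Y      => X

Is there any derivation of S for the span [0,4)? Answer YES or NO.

[0,4] S   >
  [0,1] "that" : S/NP
  [1,4] NP   >
    [1,2] "idea" : NP/PP
    [2,4] PP   >
      [2,3] "bone" : PP/N
      [3,4] "every" : N

YES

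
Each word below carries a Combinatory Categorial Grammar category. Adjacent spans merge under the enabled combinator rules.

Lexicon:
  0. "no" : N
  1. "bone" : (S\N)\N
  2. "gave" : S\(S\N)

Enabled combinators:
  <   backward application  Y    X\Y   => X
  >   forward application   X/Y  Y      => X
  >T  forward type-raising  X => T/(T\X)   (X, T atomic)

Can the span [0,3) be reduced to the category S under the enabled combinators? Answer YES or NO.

[0,3] S   <
  [0,2] S\N   <
    [0,1] "no" : N
    [1,2] "bone" : (S\N)\N
  [2,3] "gave" : S\(S\N)

YES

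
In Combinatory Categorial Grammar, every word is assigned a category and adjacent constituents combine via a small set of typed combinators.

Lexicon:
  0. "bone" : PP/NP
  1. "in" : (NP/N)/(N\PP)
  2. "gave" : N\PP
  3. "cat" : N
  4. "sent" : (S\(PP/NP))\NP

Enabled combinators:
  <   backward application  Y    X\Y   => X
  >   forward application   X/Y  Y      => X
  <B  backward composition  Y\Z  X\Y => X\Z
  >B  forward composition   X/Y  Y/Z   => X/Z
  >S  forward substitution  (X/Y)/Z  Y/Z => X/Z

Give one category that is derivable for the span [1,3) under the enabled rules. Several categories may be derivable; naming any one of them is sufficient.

NP/N

[0,5] S   <
  [0,1] "bone" : PP/NP
  [1,5] S\(PP/NP)   <
    [1,4] NP   >
      [1,3] NP/N   >
        [1,2] "in" : (NP/N)/(N\PP)
        [2,3] "gave" : N\PP
      [3,4] "cat" : N
    [4,5] "sent" : (S\(PP/NP))\NP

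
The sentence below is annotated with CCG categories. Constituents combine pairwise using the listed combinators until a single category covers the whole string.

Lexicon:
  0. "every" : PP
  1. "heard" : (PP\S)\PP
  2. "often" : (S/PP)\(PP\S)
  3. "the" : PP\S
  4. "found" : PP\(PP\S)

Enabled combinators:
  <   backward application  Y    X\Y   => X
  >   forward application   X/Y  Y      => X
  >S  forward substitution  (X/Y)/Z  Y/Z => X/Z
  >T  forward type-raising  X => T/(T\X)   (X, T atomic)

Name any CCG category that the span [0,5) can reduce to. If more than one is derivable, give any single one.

[0,5] S   >
  [0,3] S/PP   <
    [0,2] PP\S   <
      [0,1] "every" : PP
      [1,2] "heard" : (PP\S)\PP
    [2,3] "often" : (S/PP)\(PP\S)
  [3,5] PP   <
    [3,4] "the" : PP\S
    [4,5] "found" : PP\(PP\S)

S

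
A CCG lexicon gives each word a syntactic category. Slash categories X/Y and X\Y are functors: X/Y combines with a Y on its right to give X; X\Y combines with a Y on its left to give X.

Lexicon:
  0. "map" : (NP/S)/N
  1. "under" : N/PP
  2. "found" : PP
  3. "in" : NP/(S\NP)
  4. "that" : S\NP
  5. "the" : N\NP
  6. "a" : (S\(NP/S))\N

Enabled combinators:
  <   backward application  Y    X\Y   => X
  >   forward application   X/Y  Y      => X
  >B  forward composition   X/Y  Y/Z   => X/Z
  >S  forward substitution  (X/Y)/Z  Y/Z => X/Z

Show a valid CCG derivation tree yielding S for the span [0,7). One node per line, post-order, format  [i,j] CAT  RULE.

[0,1] (NP/S)/N  lex  "map"
[1,2] N/PP  lex  "under"
[2,3] PP  lex  "found"
[1,3] N  >  k=2
[0,3] NP/S  >  k=1
[3,4] NP/(S\NP)  lex  "in"
[4,5] S\NP  lex  "that"
[3,5] NP  >  k=4
[5,6] N\NP  lex  "the"
[3,6] N  <  k=5
[6,7] (S\(NP/S))\N  lex  "a"
[3,7] S\(NP/S)  <  k=6
[0,7] S  <  k=3

[0,7] S   <
  [0,3] NP/S   >
    [0,1] "map" : (NP/S)/N
    [1,3] N   >
      [1,2] "under" : N/PP
      [2,3] "found" : PP
  [3,7] S\(NP/S)   <
    [3,6] N   <
      [3,5] NP   >
        [3,4] "in" : NP/(S\NP)
        [4,5] "that" : S\NP
      [5,6] "the" : N\NP
    [6,7] "a" : (S\(NP/S))\N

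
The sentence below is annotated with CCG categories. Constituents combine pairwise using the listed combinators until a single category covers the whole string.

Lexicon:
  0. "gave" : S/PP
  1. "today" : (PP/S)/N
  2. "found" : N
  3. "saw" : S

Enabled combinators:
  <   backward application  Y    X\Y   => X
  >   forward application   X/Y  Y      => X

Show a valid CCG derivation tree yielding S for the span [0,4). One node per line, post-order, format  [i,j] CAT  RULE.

[0,1] S/PP  lex  "gave"
[1,2] (PP/S)/N  lex  "today"
[2,3] N  lex  "found"
[1,3] PP/S  >  k=2
[3,4] S  lex  "saw"
[1,4] PP  >  k=3
[0,4] S  >  k=1

[0,4] S   >
  [0,1] "gave" : S/PP
  [1,4] PP   >
    [1,3] PP/S   >
      [1,2] "today" : (PP/S)/N
      [2,3] "found" : N
    [3,4] "saw" : S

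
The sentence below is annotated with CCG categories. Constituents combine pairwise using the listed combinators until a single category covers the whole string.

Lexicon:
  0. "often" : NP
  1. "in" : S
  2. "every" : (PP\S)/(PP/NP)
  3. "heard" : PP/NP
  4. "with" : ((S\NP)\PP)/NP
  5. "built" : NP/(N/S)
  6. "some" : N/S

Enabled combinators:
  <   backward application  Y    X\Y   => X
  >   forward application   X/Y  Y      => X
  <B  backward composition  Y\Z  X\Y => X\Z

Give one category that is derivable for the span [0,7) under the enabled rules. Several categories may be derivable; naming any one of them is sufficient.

S

[0,7] S   <
  [0,1] "often" : NP
  [1,7] S\NP   <
    [1,4] PP   <
      [1,2] "in" : S
      [2,4] PP\S   >
        [2,3] "every" : (PP\S)/(PP/NP)
        [3,4] "heard" : PP/NP
    [4,7] (S\NP)\PP   >
      [4,5] "with" : ((S\NP)\PP)/NP
      [5,7] NP   >
        [5,6] "built" : NP/(N/S)
        [6,7] "some" : N/S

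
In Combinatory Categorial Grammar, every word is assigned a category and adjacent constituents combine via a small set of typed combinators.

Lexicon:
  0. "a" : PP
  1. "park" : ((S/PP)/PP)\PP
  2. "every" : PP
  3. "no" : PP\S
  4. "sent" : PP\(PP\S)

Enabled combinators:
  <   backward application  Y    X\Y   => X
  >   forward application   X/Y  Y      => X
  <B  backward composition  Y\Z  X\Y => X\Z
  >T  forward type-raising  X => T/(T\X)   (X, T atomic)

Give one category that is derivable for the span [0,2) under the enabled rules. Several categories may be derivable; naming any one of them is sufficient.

[0,5] S   >
  [0,3] S/PP   >
    [0,2] (S/PP)/PP   <
      [0,1] "a" : PP
      [1,2] "park" : ((S/PP)/PP)\PP
    [2,3] "every" : PP
  [3,5] PP   <
    [3,4] "no" : PP\S
    [4,5] "sent" : PP\(PP\S)

(S/PP)/PP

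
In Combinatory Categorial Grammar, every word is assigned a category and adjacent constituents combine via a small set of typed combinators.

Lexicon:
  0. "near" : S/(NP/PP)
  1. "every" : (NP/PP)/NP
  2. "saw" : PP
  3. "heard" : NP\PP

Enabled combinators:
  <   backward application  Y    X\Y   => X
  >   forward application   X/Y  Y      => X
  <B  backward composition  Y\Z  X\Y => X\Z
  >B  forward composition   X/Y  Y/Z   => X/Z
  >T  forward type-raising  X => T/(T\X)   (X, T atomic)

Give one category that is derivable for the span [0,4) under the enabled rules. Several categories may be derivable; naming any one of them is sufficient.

S

[0,4] S   >
  [0,2] S/NP   >B
    [0,1] "near" : S/(NP/PP)
    [1,2] "every" : (NP/PP)/NP
  [2,4] NP   <
    [2,3] "saw" : PP
    [3,4] "heard" : NP\PP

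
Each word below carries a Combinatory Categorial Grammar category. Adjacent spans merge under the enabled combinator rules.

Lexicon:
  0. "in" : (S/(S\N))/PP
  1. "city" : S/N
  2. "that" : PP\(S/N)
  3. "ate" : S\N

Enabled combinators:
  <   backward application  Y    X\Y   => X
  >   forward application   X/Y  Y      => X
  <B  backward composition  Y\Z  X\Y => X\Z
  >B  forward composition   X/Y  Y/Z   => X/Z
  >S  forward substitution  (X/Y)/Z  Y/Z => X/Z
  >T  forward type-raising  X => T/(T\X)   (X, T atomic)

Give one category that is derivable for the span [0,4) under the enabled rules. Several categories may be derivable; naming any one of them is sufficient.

S

[0,4] S   >
  [0,3] S/(S\N)   >
    [0,1] "in" : (S/(S\N))/PP
    [1,3] PP   <
      [1,2] "city" : S/N
      [2,3] "that" : PP\(S/N)
  [3,4] "ate" : S\N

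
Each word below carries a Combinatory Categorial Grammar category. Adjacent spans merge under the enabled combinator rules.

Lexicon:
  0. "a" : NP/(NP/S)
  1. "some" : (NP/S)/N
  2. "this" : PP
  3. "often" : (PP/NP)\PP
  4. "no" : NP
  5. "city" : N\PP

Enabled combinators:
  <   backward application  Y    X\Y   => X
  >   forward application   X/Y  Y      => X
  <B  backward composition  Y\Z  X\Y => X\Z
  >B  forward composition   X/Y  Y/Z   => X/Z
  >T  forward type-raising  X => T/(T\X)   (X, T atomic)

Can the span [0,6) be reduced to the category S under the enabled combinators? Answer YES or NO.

NP/(NP/S) (NP/S)/N PP (PP/NP)\PP NP N\PP
CKY chart[0,6] = {N/(N\NP), NP, NP/(NP\NP), NP/(N\N), PP/(PP\NP), S/(S\NP)}; S ∉ chart

NO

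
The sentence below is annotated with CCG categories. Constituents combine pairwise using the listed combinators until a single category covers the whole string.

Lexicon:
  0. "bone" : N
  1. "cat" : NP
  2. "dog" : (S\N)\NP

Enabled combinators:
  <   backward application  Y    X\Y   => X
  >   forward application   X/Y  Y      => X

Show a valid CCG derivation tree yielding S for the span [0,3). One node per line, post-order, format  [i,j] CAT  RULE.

[0,3] S   <
  [0,1] "bone" : N
  [1,3] S\N   <
    [1,2] "cat" : NP
    [2,3] "dog" : (S\N)\NP

[0,1] N  lex  "bone"
[1,2] NP  lex  "cat"
[2,3] (S\N)\NP  lex  "dog"
[1,3] S\N  <  k=2
[0,3] S  <  k=1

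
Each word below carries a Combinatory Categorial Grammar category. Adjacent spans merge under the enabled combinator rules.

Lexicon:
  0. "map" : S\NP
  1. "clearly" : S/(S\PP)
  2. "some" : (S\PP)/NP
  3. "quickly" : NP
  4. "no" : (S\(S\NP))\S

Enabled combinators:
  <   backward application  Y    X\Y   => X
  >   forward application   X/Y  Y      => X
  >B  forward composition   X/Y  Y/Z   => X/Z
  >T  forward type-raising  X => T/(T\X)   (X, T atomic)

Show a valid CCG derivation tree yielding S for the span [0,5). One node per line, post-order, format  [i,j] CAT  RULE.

[0,5] S   <
  [0,1] "map" : S\NP
  [1,5] S\(S\NP)   <
    [1,4] S   >
      [1,2] "clearly" : S/(S\PP)
      [2,4] S\PP   >
        [2,3] "some" : (S\PP)/NP
        [3,4] "quickly" : NP
    [4,5] "no" : (S\(S\NP))\S

[0,1] S\NP  lex  "map"
[1,2] S/(S\PP)  lex  "clearly"
[2,3] (S\PP)/NP  lex  "some"
[3,4] NP  lex  "quickly"
[2,4] S\PP  >  k=3
[1,4] S  >  k=2
[4,5] (S\(S\NP))\S  lex  "no"
[1,5] S\(S\NP)  <  k=4
[0,5] S  <  k=1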